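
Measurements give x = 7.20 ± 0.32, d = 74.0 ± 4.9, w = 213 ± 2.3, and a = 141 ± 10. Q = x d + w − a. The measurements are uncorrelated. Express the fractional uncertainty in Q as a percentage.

7.23%

Let p = x·d = 533. δp/p = √((1·δx/x)² + (1·δd/d)²) = √(0.00198 + 0.00438) = 0.0797, so δp = 42.5.
Q = p + w − a: δQ = √(δp² + δw² + δa²) = √(1810 + 5.29 + 100) = 43.7
Q = 605, so δQ/Q = 43.7/605 = 0.0723.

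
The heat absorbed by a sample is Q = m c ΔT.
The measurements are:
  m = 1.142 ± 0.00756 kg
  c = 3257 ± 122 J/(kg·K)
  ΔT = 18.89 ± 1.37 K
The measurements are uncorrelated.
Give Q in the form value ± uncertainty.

Since Q is a product/quotient, work with relative uncertainties:
  (1·δm/m)² = (1×0.00662)² = 4.38e-05;  (1·δc/c)² = (1×0.0375)² = 0.00140;  (1·δΔT/ΔT)² = (1×0.0725)² = 0.00526
δQ/Q = √(0.00671) = 0.0819
Q = 70260 J, so δQ = 0.0819 × 70260 = 5750 J.

70260 ± 5750 J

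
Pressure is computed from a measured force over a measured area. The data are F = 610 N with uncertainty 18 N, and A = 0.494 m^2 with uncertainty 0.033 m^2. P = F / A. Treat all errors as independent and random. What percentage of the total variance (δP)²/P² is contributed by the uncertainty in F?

(δP/P)² = (1·δF/F)² + (-1·δA/A)²
  F term: (1×0.0295)² = 0.000871
  A term: (-1×0.0668)² = 0.00446
Total = 0.00533. Share from F = 0.000871/0.00533 = 0.163.

16.3%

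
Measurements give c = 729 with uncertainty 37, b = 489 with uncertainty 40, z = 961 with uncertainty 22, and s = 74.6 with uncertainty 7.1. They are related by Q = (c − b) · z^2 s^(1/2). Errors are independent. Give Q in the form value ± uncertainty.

(1.91 ± 0.453) × 10^9

Let u = c − b = 240. δu = √(δc² + δb²) = √(1370 + 1600) = 54.5, so δu/u = 0.227.
Q is then a monomial in u, z, s:
δQ/Q = √((δu/u)² + (2·δz/z)² + (½·δs/s)²) = √(0.0515 + 0.00210 + 0.00226) = 0.236
Q = 1.91e+09, so δQ = 0.236 × 1.91e+09 = 4.53e+08.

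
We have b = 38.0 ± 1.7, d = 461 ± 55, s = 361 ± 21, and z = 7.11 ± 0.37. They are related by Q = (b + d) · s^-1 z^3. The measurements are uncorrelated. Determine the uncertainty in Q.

99.3

Let u = b + d = 499. δu = √(δb² + δd²) = √(2.89 + 3020) = 55.0, so δu/u = 0.110.
Q is then a monomial in u, s, z:
δQ/Q = √((δu/u)² + (-1·δs/s)² + (3·δz/z)²) = √(0.0122 + 0.00338 + 0.0244) = 0.200
Q = 497, so δQ = 0.200 × 497 = 99.3.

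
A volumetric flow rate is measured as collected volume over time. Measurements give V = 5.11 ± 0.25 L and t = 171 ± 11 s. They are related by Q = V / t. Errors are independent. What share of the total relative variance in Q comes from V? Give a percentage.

(δQ/Q)² = (1·δV/V)² + (-1·δt/t)²
  V term: (1×0.0489)² = 0.00239
  t term: (-1×0.0643)² = 0.00414
Total = 0.00653. Share from V = 0.00239/0.00653 = 0.366.

36.6%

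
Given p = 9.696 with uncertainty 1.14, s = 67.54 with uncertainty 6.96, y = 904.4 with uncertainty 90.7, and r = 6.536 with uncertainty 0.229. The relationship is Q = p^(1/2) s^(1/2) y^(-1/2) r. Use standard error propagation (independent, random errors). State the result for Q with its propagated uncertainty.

5.562 ± 0.552

For a monomial Q ∝ p^(1/2), s^(1/2), y^(-1/2), r, fractional errors add in quadrature:
  (½·δp/p)² = (0.5×0.118)² = 0.00346;  (½·δs/s)² = (0.5×0.103)² = 0.00265;  (−½·δy/y)² = (-0.5×0.100)² = 0.00251;  (1·δr/r)² = (1×0.0350)² = 0.00123
δQ/Q = √(0.00985) = 0.0993
Q = 5.562, so δQ = 0.0993 × 5.562 = 0.552.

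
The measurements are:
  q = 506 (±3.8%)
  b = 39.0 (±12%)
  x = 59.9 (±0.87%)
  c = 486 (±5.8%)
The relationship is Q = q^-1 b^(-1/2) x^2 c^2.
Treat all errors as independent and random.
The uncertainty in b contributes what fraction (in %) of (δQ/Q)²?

(δQ/Q)² = (-1·δq/q)² + (−½·δb/b)² + (2·δx/x)² + (2·δc/c)²
  q term: (-1×0.0380)² = 0.00144
  b term: (-0.5×0.120)² = 0.00360
  x term: (2×0.00870)² = 0.000303
  c term: (2×0.0580)² = 0.0135
Total = 0.0188. Share from b = 0.00360/0.0188 = 0.191.

19.1%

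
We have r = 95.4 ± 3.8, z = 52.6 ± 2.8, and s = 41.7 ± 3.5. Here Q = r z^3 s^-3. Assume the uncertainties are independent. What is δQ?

57.6

Each factor contributes (exponent × relative error)² to (δQ/Q)²:
  (1·δr/r)² = (1×0.0398)² = 0.00159;  (3·δz/z)² = (3×0.0532)² = 0.0255;  (-3·δs/s)² = (-3×0.0839)² = 0.0634
δQ/Q = √(0.0905) = 0.301
Q = 191, so δQ = 0.301 × 191 = 57.6.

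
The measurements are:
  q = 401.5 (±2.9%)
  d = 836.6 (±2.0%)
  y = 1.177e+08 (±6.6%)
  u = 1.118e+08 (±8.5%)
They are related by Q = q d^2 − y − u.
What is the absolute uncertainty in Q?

1.85e+07

Let p = q·d^2 = 2.81e+08. δp/p = √((1·δq/q)² + (2·δd/d)²) = √(0.000841 + 0.00160) = 0.0494, so δp = 1.39e+07.
Q = p − y − u: δQ = √(δp² + δy² + δu²) = √(1.93e+14 + 6.03e+13 + 9.03e+13) = 1.85e+07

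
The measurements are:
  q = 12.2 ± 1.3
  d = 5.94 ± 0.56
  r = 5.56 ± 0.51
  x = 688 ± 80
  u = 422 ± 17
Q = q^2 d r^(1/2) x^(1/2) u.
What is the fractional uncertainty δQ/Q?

Since Q is a product/quotient, work with relative uncertainties:
  (2·δq/q)² = (2×0.107)² = 0.0454;  (1·δd/d)² = (1×0.0943)² = 0.00889;  (½·δr/r)² = (0.5×0.0917)² = 0.00210;  (½·δx/x)² = (0.5×0.116)² = 0.00338;  (1·δu/u)² = (1×0.0403)² = 0.00162
δQ/Q = √(0.0614) = 0.248

0.248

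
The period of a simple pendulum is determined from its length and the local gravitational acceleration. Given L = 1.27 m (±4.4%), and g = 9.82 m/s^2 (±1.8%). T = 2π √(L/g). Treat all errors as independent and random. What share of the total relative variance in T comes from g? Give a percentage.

(δT/T)² = (½·δL/L)² + (−½·δg/g)²
  L term: (0.5×0.0440)² = 0.000484
  g term: (-0.5×0.0180)² = 8.1e-05
Total = 0.000565. Share from g = 8.1e-05/0.000565 = 0.143.

14.3%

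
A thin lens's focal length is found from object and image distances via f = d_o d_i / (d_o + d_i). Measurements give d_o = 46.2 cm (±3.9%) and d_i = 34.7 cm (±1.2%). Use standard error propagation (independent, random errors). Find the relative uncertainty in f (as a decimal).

∂f/∂d_o = (d_i/(d_o+d_i))² = 0.184;  ∂f/∂d_i = (d_o/(d_o+d_i))² = 0.326
δf = √((∂f/∂d_o · δd_o)² + (∂f/∂d_i · δd_i)²) = √(0.110 + 0.0184) = 0.358 cm
f = 19.8 cm, so δf/f = 0.358/19.8 = 0.0181.

0.0181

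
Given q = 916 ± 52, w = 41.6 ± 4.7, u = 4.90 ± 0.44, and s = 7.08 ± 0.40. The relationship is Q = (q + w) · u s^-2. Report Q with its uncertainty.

93.6 ± 14.4

Let h = q + w = 958. δh = √(δq² + δw²) = √(2700 + 22.1) = 52.2, so δh/h = 0.0545.
Q is then a monomial in h, u, s:
δQ/Q = √((δh/h)² + (1·δu/u)² + (-2·δs/s)²) = √(0.00297 + 0.00806 + 0.0128) = 0.154
Q = 93.6, so δQ = 0.154 × 93.6 = 14.4.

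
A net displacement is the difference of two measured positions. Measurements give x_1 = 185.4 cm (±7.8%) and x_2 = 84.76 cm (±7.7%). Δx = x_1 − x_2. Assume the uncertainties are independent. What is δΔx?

Absolute uncertainties add in quadrature for a linear combination:
  (δx_1)² = 209;  (δx_2)² = 42.6
δΔx = √(252) = 15.9 cm

15.9 cm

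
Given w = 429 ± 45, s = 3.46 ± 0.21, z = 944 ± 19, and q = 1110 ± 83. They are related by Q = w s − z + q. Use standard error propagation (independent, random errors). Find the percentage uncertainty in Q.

12.1%

Let p = w·s = 1480. δp/p = √((1·δw/w)² + (1·δs/s)²) = √(0.0110 + 0.00368) = 0.121, so δp = 180.
Q = p − z + q: δQ = √(δp² + δz² + δq²) = √(32400 + 361 + 6890) = 199
Q = 1650, so δQ/Q = 199/1650 = 0.121.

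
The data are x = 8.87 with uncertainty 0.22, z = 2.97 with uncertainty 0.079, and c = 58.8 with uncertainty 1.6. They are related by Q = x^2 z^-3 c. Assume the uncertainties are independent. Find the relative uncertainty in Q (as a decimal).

0.0978

For a monomial Q ∝ x^2, z^-3, c, fractional errors add in quadrature:
  (2·δx/x)² = (2×0.0248)² = 0.00246;  (-3·δz/z)² = (-3×0.0266)² = 0.00637;  (1·δc/c)² = (1×0.0272)² = 0.000740
δQ/Q = √(0.00957) = 0.0978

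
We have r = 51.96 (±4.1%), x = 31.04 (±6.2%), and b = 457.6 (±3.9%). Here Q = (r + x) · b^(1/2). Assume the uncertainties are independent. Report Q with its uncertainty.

1776 ± 70.5

Let u = r + x = 83.00. δu = √(δr² + δx²) = √(4.54 + 3.70) = 2.87, so δu/u = 0.0346.
Q is then a monomial in u, b:
δQ/Q = √((δu/u)² + (½·δb/b)²) = √(0.00120 + 0.000380) = 0.0397
Q = 1776, so δQ = 0.0397 × 1776 = 70.5.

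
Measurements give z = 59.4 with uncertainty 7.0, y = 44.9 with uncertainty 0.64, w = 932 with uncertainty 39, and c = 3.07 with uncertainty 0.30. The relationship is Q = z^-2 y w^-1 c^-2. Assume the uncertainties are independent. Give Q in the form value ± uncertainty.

Relative error in a monomial: (δQ/Q)² = Σ (nᵢ · δxᵢ/xᵢ)².
  (-2·δz/z)² = (-2×0.118)² = 0.0555;  (1·δy/y)² = (1×0.0143)² = 0.000203;  (-1·δw/w)² = (-1×0.0418)² = 0.00175;  (-2·δc/c)² = (-2×0.0977)² = 0.0382
δQ/Q = √(0.0957) = 0.309
Q = 1.45e-06, so δQ = 0.309 × 1.45e-06 = 4.48e-07.

(1.45 ± 0.448) × 10^-6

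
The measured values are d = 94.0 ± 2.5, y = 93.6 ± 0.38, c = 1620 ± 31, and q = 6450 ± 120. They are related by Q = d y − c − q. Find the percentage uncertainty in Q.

Let p = d·y = 8800. δp/p = √((1·δd/d)² + (1·δy/y)²) = √(0.000707 + 1.65e-05) = 0.0269, so δp = 237.
Q = p − c − q: δQ = √(δp² + δc² + δq²) = √(56000 + 961 + 14400) = 267
Q = 728, so δQ/Q = 267/728 = 0.367.

36.7%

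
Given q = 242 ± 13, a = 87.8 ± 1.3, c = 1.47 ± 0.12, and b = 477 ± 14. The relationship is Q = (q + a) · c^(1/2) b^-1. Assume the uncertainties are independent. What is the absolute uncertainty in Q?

0.0537

Let u = q + a = 330. δu = √(δq² + δa²) = √(169 + 1.69) = 13.1, so δu/u = 0.0396.
Q is then a monomial in u, c, b:
δQ/Q = √((δu/u)² + (½·δc/c)² + (-1·δb/b)²) = √(0.00157 + 0.00167 + 0.000861) = 0.0640
Q = 0.838, so δQ = 0.0640 × 0.838 = 0.0537.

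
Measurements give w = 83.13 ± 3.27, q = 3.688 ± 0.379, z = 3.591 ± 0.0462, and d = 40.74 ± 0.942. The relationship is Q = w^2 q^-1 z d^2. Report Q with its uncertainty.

Q is a product of powers, so relative uncertainties combine in quadrature:
  (2·δw/w)² = (2×0.0393)² = 0.00619;  (-1·δq/q)² = (-1×0.103)² = 0.0106;  (1·δz/z)² = (1×0.0129)² = 0.000166;  (2·δd/d)² = (2×0.0231)² = 0.00214
δQ/Q = √(0.0191) = 0.138
Q = 1.117e+07, so δQ = 0.138 × 1.117e+07 = 1.54e+06.

(1.117 ± 0.154) × 10^7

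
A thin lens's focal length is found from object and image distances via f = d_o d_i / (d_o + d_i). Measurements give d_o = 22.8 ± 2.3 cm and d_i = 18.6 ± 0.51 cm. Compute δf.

∂f/∂d_o = (d_i/(d_o+d_i))² = 0.202;  ∂f/∂d_i = (d_o/(d_o+d_i))² = 0.303
δf = √((∂f/∂d_o · δd_o)² + (∂f/∂d_i · δd_i)²) = √(0.216 + 0.0239) = 0.489 cm

0.489 cm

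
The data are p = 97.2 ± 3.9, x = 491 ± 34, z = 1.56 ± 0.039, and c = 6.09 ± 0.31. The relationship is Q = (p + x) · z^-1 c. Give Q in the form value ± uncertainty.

Let u = p + x = 588. δu = √(δp² + δx²) = √(15.2 + 1160) = 34.2, so δu/u = 0.0582.
Q is then a monomial in u, z, c:
δQ/Q = √((δu/u)² + (-1·δz/z)² + (1·δc/c)²) = √(0.00339 + 0.000625 + 0.00259) = 0.0812
Q = 2300, so δQ = 0.0812 × 2300 = 187.

2300 ± 187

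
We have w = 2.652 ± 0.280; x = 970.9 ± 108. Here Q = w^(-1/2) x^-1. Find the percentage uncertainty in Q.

12.3%

Since Q is a product/quotient, work with relative uncertainties:
  (−½·δw/w)² = (-0.5×0.106)² = 0.00279;  (-1·δx/x)² = (-1×0.111)² = 0.0124
δQ/Q = √(0.0152) = 0.123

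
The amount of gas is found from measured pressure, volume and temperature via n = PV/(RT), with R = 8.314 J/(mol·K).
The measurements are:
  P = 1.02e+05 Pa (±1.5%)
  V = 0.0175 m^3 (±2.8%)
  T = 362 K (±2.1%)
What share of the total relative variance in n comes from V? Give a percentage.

54.1%

(δn/n)² = (1·δP/P)² + (1·δV/V)² + (-1·δT/T)²
  P term: (1×0.0150)² = 0.000225
  V term: (1×0.0280)² = 0.000784
  T term: (-1×0.0210)² = 0.000441
Total = 0.00145. Share from V = 0.000784/0.00145 = 0.541.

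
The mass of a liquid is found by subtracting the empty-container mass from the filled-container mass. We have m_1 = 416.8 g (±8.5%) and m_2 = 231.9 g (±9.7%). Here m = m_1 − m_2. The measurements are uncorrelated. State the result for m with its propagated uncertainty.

Absolute uncertainties add in quadrature for a linear combination:
  (δm_1)² = 1260;  (δm_2)² = 506
δm = √(1760) = 42.0 g
m = 184.9 g.

184.9 ± 42.0 g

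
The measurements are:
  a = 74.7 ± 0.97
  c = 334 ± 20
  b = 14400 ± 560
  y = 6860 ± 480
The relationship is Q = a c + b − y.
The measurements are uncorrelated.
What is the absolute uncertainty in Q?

1700

Let p = a·c = 24900. δp/p = √((1·δa/a)² + (1·δc/c)²) = √(0.000169 + 0.00359) = 0.0613, so δp = 1530.
Q = p + b − y: δQ = √(δp² + δb² + δy²) = √(2.34e+06 + 3.14e+05 + 2.3e+05) = 1700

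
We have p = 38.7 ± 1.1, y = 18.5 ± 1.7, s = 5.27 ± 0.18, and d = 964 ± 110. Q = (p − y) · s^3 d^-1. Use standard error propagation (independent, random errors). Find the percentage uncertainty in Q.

18.3%

Let u = p − y = 20.2. δu = √(δp² + δy²) = √(1.21 + 2.89) = 2.02, so δu/u = 0.100.
Q is then a monomial in u, s, d:
δQ/Q = √((δu/u)² + (3·δs/s)² + (-1·δd/d)²) = √(0.0100 + 0.0105 + 0.0130) = 0.183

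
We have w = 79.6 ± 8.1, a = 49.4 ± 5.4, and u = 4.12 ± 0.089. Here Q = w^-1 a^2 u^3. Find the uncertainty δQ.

535

Products/powers → add relative errors in quadrature, weighted by exponent:
  (-1·δw/w)² = (-1×0.102)² = 0.0104;  (2·δa/a)² = (2×0.109)² = 0.0478;  (3·δu/u)² = (3×0.0216)² = 0.00420
δQ/Q = √(0.0624) = 0.250
Q = 2140, so δQ = 0.250 × 2140 = 535.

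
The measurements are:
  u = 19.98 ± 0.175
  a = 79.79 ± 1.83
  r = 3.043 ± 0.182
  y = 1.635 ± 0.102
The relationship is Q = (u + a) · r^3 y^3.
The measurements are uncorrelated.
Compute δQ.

3190

Let w = u + a = 99.77. δw = √(δu² + δa²) = √(0.0306 + 3.35) = 1.84, so δw/w = 0.0184.
Q is then a monomial in w, r, y:
δQ/Q = √((δw/w)² + (3·δr/r)² + (3·δy/y)²) = √(0.000340 + 0.0322 + 0.0350) = 0.260
Q = 12290, so δQ = 0.260 × 12290 = 3190.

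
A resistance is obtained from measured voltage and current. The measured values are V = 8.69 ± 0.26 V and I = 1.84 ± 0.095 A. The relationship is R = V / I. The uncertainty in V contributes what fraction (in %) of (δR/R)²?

(δR/R)² = (1·δV/V)² + (-1·δI/I)²
  V term: (1×0.0299)² = 0.000895
  I term: (-1×0.0516)² = 0.00267
Total = 0.00356. Share from V = 0.000895/0.00356 = 0.251.

25.1%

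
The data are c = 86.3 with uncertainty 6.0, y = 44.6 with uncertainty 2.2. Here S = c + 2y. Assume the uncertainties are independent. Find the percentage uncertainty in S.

4.24%

Absolute uncertainties add in quadrature for a linear combination:
  (δc)² = 36.0;  (2·δy)² = 19.4
δS = √(55.4) = 7.44
S = 176, so δS/S = 7.44/176 = 0.0424.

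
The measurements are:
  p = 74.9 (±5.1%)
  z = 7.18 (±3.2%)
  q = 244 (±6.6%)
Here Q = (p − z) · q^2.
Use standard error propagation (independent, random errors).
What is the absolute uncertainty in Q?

5.79e+05

Let u = p − z = 67.7. δu = √(δp² + δz²) = √(14.6 + 0.0528) = 3.83, so δu/u = 0.0565.
Q is then a monomial in u, q:
δQ/Q = √((δu/u)² + (2·δq/q)²) = √(0.00319 + 0.0174) = 0.144
Q = 4.03e+06, so δQ = 0.144 × 4.03e+06 = 5.79e+05.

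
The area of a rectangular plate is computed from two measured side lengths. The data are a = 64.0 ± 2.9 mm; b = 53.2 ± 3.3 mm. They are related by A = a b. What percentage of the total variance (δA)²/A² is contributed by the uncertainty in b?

(δA/A)² = (1·δa/a)² + (1·δb/b)²
  a term: (1×0.0453)² = 0.00205
  b term: (1×0.0620)² = 0.00385
Total = 0.00590. Share from b = 0.00385/0.00590 = 0.652.

65.2%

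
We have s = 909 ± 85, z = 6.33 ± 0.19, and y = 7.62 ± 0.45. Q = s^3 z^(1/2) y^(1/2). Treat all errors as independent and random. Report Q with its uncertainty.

(5.22 ± 1.47) × 10^9

Products/powers → add relative errors in quadrature, weighted by exponent:
  (3·δs/s)² = (3×0.0935)² = 0.0787;  (½·δz/z)² = (0.5×0.0300)² = 0.000225;  (½·δy/y)² = (0.5×0.0591)² = 0.000872
δQ/Q = √(0.0798) = 0.282
Q = 5.22e+09, so δQ = 0.282 × 5.22e+09 = 1.47e+09.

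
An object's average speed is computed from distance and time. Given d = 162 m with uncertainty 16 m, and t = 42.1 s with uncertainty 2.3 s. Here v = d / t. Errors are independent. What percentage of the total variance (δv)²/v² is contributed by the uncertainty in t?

23.4%

(δv/v)² = (1·δd/d)² + (-1·δt/t)²
  d term: (1×0.0988)² = 0.00975
  t term: (-1×0.0546)² = 0.00298
Total = 0.0127. Share from t = 0.00298/0.0127 = 0.234.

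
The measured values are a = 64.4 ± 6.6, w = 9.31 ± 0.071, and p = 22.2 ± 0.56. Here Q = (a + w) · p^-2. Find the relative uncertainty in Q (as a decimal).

0.103

Let u = a + w = 73.7. δu = √(δa² + δw²) = √(43.6 + 0.00504) = 6.60, so δu/u = 0.0895.
Q is then a monomial in u, p:
δQ/Q = √((δu/u)² + (-2·δp/p)²) = √(0.00802 + 0.00255) = 0.103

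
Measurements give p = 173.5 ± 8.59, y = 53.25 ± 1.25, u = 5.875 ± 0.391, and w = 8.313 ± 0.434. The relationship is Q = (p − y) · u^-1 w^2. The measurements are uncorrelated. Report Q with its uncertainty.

1414 ± 203

Let h = p − y = 120.2. δh = √(δp² + δy²) = √(73.8 + 1.56) = 8.68, so δh/h = 0.0722.
Q is then a monomial in h, u, w:
δQ/Q = √((δh/h)² + (-1·δu/u)² + (2·δw/w)²) = √(0.00521 + 0.00443 + 0.0109) = 0.143
Q = 1414, so δQ = 0.143 × 1414 = 203.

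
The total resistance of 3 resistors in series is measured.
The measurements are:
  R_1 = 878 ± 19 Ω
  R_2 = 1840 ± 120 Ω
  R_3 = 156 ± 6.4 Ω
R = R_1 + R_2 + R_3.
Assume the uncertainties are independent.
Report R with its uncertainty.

R is a linear combination, so absolute uncertainties add in quadrature:
  (δR_1)² = 361;  (δR_2)² = 14400;  (δR_3)² = 41.0
δR = √(14800) = 122 Ω
R = 2870 Ω.

2870 ± 122 Ω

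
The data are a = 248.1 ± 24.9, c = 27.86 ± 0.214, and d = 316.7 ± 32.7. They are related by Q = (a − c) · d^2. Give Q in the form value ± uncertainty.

Let u = a − c = 220.2. δu = √(δa² + δc²) = √(620 + 0.0458) = 24.9, so δu/u = 0.113.
Q is then a monomial in u, d:
δQ/Q = √((δu/u)² + (2·δd/d)²) = √(0.0128 + 0.0426) = 0.235
Q = 2.209e+07, so δQ = 0.235 × 2.209e+07 = 5.2e+06.

(2.209 ± 0.520) × 10^7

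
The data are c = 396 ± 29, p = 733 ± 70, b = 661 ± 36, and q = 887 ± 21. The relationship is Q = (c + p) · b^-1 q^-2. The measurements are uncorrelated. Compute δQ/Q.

0.0986

Let u = c + p = 1130. δu = √(δc² + δp²) = √(841 + 4900) = 75.8, so δu/u = 0.0671.
Q is then a monomial in u, b, q:
δQ/Q = √((δu/u)² + (-1·δb/b)² + (-2·δq/q)²) = √(0.00450 + 0.00297 + 0.00224) = 0.0986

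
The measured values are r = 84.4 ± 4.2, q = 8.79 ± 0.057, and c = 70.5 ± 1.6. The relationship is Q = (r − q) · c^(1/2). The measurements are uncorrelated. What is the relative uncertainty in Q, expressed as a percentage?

5.67%

Let u = r − q = 75.6. δu = √(δr² + δq²) = √(17.6 + 0.00325) = 4.20, so δu/u = 0.0556.
Q is then a monomial in u, c:
δQ/Q = √((δu/u)² + (½·δc/c)²) = √(0.00309 + 0.000129) = 0.0567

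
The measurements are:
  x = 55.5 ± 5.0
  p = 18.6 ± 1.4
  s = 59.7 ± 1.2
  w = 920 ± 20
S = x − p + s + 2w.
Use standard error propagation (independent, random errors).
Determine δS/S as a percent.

2.08%

For a sum/difference, combine absolute errors in quadrature:
  (δx)² = 25.0;  (δp)² = 1.96;  (δs)² = 1.44;  (2·δw)² = 1600
δS = √(1630) = 40.4
S = 1940, so δS/S = 40.4/1940 = 0.0208.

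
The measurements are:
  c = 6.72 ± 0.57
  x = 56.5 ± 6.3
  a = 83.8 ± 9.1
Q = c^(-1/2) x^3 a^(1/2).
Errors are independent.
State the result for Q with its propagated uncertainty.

Q is a product of powers, so relative uncertainties combine in quadrature:
  (−½·δc/c)² = (-0.5×0.0848)² = 0.00180;  (3·δx/x)² = (3×0.112)² = 0.112;  (½·δa/a)² = (0.5×0.109)² = 0.00295
δQ/Q = √(0.117) = 0.342
Q = 6.37e+05, so δQ = 0.342 × 6.37e+05 = 2.18e+05.

(6.37 ± 2.18) × 10^5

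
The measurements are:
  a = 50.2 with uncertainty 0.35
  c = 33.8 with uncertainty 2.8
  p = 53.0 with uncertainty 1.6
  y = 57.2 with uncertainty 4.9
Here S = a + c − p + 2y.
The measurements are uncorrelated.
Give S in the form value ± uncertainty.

145 ± 10.3

For a sum/difference, combine absolute errors in quadrature:
  (δa)² = 0.122;  (δc)² = 7.84;  (δp)² = 2.56;  (2·δy)² = 96.0
δS = √(107) = 10.3
S = 145.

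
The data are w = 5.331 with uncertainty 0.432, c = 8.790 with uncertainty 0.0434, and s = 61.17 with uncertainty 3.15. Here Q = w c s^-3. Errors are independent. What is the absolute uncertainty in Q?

Since Q is a product/quotient, work with relative uncertainties:
  (1·δw/w)² = (1×0.0810)² = 0.00657;  (1·δc/c)² = (1×0.00494)² = 2.44e-05;  (-3·δs/s)² = (-3×0.0515)² = 0.0239
δQ/Q = √(0.0305) = 0.175
Q = 0.0002047, so δQ = 0.175 × 0.0002047 = 3.57e-05.

3.57e-05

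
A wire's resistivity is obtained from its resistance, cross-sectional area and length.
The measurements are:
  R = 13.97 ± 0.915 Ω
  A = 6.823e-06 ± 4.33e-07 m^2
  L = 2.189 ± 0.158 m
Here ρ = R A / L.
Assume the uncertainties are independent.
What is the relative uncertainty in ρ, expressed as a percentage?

For a monomial ρ ∝ R, A, L^-1, fractional errors add in quadrature:
  (1·δR/R)² = (1×0.0655)² = 0.00429;  (1·δA/A)² = (1×0.0635)² = 0.00403;  (-1·δL/L)² = (-1×0.0722)² = 0.00521
δρ/ρ = √(0.0135) = 0.116

11.6%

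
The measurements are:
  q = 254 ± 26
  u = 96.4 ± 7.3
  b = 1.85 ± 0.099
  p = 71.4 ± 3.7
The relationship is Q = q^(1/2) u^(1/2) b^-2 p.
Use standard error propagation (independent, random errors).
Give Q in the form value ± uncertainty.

3260 ± 440

For a monomial Q ∝ q^(1/2), u^(1/2), b^-2, p, fractional errors add in quadrature:
  (½·δq/q)² = (0.5×0.102)² = 0.00262;  (½·δu/u)² = (0.5×0.0757)² = 0.00143;  (-2·δb/b)² = (-2×0.0535)² = 0.0115;  (1·δp/p)² = (1×0.0518)² = 0.00269
δQ/Q = √(0.0182) = 0.135
Q = 3260, so δQ = 0.135 × 3260 = 440.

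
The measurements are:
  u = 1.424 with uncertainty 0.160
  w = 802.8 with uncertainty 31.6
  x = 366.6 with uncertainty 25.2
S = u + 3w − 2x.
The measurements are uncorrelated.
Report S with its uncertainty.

1677 ± 107

For a sum/difference, combine absolute errors in quadrature:
  (δu)² = 0.0256;  (3·δw)² = 8990;  (2·δx)² = 2540
δS = √(11500) = 107
S = 1677.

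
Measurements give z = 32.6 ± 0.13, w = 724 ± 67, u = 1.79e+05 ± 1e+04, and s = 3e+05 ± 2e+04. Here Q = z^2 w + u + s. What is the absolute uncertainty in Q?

74900

Let p = z^2·w = 7.69e+05. δp/p = √((2·δz/z)² + (1·δw/w)²) = √(6.36e-05 + 0.00856) = 0.0929, so δp = 71500.
Q = p + u + s: δQ = √(δp² + δu² + δs²) = √(5.11e+09 + 1e+08 + 4e+08) = 74900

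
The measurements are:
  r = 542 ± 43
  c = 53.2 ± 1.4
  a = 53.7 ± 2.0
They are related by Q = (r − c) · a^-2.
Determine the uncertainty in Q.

0.0195

Let u = r − c = 489. δu = √(δr² + δc²) = √(1850 + 1.96) = 43.0, so δu/u = 0.0880.
Q is then a monomial in u, a:
δQ/Q = √((δu/u)² + (-2·δa/a)²) = √(0.00775 + 0.00555) = 0.115
Q = 0.170, so δQ = 0.115 × 0.170 = 0.0195.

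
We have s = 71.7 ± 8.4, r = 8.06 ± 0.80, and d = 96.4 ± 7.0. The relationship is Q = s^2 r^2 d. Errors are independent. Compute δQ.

Each factor contributes (exponent × relative error)² to (δQ/Q)²:
  (2·δs/s)² = (2×0.117)² = 0.0549;  (2·δr/r)² = (2×0.0993)² = 0.0394;  (1·δd/d)² = (1×0.0726)² = 0.00527
δQ/Q = √(0.0996) = 0.316
Q = 3.22e+07, so δQ = 0.316 × 3.22e+07 = 1.02e+07.

1.02e+07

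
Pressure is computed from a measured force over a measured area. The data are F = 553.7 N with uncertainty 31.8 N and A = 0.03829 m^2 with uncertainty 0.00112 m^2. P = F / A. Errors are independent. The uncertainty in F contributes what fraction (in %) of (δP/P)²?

79.4%

(δP/P)² = (1·δF/F)² + (-1·δA/A)²
  F term: (1×0.0574)² = 0.00330
  A term: (-1×0.0293)² = 0.000856
Total = 0.00415. Share from F = 0.00330/0.00415 = 0.794.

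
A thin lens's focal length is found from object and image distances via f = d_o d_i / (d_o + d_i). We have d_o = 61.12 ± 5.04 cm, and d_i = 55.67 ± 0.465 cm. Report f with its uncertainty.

∂f/∂d_o = (d_i/(d_o+d_i))² = 0.227;  ∂f/∂d_i = (d_o/(d_o+d_i))² = 0.274
δf = √((∂f/∂d_o · δd_o)² + (∂f/∂d_i · δd_i)²) = √(1.31 + 0.0162) = 1.15 cm
f = 29.13 cm.

29.13 ± 1.15 cm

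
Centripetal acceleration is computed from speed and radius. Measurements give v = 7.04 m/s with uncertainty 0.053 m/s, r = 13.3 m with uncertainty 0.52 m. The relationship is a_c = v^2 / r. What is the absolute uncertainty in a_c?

0.156 m/s^2

Products/powers → add relative errors in quadrature, weighted by exponent:
  (2·δv/v)² = (2×0.00753)² = 0.000227;  (-1·δr/r)² = (-1×0.0391)² = 0.00153
δa_c/a_c = √(0.00176) = 0.0419
a_c = 3.73 m/s^2, so δa_c = 0.0419 × 3.73 = 0.156 m/s^2.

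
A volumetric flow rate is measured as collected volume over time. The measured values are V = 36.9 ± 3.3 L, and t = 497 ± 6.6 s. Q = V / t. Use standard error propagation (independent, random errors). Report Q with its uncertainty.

Since Q is a product/quotient, work with relative uncertainties:
  (1·δV/V)² = (1×0.0894)² = 0.00800;  (-1·δt/t)² = (-1×0.0133)² = 0.000176
δQ/Q = √(0.00817) = 0.0904
Q = 0.0742 L/s, so δQ = 0.0904 × 0.0742 = 0.00671 L/s.

0.0742 ± 0.00671 L/s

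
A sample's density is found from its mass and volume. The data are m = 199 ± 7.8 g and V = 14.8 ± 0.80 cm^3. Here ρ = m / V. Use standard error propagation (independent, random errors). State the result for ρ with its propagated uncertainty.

13.4 ± 0.898 g/cm^3

Products/powers → add relative errors in quadrature, weighted by exponent:
  (1·δm/m)² = (1×0.0392)² = 0.00154;  (-1·δV/V)² = (-1×0.0541)² = 0.00292
δρ/ρ = √(0.00446) = 0.0668
ρ = 13.4 g/cm^3, so δρ = 0.0668 × 13.4 = 0.898 g/cm^3.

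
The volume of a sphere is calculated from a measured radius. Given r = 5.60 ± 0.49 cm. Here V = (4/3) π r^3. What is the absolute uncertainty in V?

193 cm^3

V ∝ r^3, so δV/V = |3| · δr/r = 3 × 0.0875 = 0.263.
V = 736 cm^3, so δV = 0.263 × 736 = 193 cm^3.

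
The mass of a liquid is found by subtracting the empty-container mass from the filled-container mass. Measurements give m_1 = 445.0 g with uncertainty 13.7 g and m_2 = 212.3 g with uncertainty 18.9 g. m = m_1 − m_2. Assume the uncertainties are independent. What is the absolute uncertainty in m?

m is a linear combination, so absolute uncertainties add in quadrature:
  (δm_1)² = 188;  (δm_2)² = 357
δm = √(545) = 23.3 g

23.3 g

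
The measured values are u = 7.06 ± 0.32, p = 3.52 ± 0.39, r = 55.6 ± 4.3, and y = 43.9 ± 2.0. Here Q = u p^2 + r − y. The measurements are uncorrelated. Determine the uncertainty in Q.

Let w = u·p^2 = 87.5. δw/w = √((1·δu/u)² + (2·δp/p)²) = √(0.00205 + 0.0491) = 0.226, so δw = 19.8.
Q = w + r − y: δQ = √(δw² + δr² + δy²) = √(391 + 18.5 + 4.00) = 20.3

20.3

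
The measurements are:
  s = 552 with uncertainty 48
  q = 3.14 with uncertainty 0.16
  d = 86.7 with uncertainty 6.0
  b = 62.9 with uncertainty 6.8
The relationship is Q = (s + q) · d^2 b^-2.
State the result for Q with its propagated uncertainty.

1050 ± 286

Let u = s + q = 555. δu = √(δs² + δq²) = √(2300 + 0.0256) = 48.0, so δu/u = 0.0865.
Q is then a monomial in u, d, b:
δQ/Q = √((δu/u)² + (2·δd/d)² + (-2·δb/b)²) = √(0.00748 + 0.0192 + 0.0467) = 0.271
Q = 1050, so δQ = 0.271 × 1050 = 286.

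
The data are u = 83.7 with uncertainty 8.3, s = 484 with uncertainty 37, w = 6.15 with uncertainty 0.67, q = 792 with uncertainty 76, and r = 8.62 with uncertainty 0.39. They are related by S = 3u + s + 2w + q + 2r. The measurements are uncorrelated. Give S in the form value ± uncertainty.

Sums and differences: (δS)² = Σ (cᵢ δxᵢ)².
  (3·δu)² = 620;  (δs)² = 1370;  (2·δw)² = 1.80;  (δq)² = 5780;  (2·δr)² = 0.608
δS = √(7770) = 88.1
S = 1560.

1560 ± 88.1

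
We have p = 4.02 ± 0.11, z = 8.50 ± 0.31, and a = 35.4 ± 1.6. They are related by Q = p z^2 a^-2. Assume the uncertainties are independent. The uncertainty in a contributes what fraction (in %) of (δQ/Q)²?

(δQ/Q)² = (1·δp/p)² + (2·δz/z)² + (-2·δa/a)²
  p term: (1×0.0274)² = 0.000749
  z term: (2×0.0365)² = 0.00532
  a term: (-2×0.0452)² = 0.00817
Total = 0.0142. Share from a = 0.00817/0.0142 = 0.574.

57.4%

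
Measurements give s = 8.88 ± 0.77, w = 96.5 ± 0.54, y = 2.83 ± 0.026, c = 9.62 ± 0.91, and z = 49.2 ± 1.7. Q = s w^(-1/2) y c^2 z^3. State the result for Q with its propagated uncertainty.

Each factor contributes (exponent × relative error)² to (δQ/Q)²:
  (1·δs/s)² = (1×0.0867)² = 0.00752;  (−½·δw/w)² = (-0.5×0.00560)² = 7.83e-06;  (1·δy/y)² = (1×0.00919)² = 8.44e-05;  (2·δc/c)² = (2×0.0946)² = 0.0358;  (3·δz/z)² = (3×0.0346)² = 0.0107
δQ/Q = √(0.0541) = 0.233
Q = 2.82e+07, so δQ = 0.233 × 2.82e+07 = 6.56e+06.

(2.82 ± 0.656) × 10^7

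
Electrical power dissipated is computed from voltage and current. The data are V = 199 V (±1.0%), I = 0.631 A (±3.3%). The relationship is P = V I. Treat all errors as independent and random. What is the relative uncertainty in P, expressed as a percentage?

3.45%

Each factor contributes (exponent × relative error)² to (δP/P)²:
  (1·δV/V)² = (1×0.0100)² = 0.000100;  (1·δI/I)² = (1×0.0330)² = 0.00109
δP/P = √(0.00119) = 0.0345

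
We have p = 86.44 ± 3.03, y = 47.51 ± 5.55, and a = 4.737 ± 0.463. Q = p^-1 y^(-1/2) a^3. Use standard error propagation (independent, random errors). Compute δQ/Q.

Relative error in a monomial: (δQ/Q)² = Σ (nᵢ · δxᵢ/xᵢ)².
  (-1·δp/p)² = (-1×0.0351)² = 0.00123;  (−½·δy/y)² = (-0.5×0.117)² = 0.00341;  (3·δa/a)² = (3×0.0977)² = 0.0860
δQ/Q = √(0.0906) = 0.301

0.301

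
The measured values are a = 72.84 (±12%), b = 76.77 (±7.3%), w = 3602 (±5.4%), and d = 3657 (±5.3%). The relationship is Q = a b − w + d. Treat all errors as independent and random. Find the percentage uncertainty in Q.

Let p = a·b = 5592. δp/p = √((1·δa/a)² + (1·δb/b)²) = √(0.0144 + 0.00533) = 0.140, so δp = 785.
Q = p − w + d: δQ = √(δp² + δw² + δd²) = √(6.17e+05 + 37800 + 37600) = 832
Q = 5647, so δQ/Q = 832/5647 = 0.147.

14.7%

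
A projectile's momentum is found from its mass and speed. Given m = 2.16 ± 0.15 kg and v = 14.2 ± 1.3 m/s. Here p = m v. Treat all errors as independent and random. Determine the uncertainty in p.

Relative error in a monomial: (δp/p)² = Σ (nᵢ · δxᵢ/xᵢ)².
  (1·δm/m)² = (1×0.0694)² = 0.00482;  (1·δv/v)² = (1×0.0915)² = 0.00838
δp/p = √(0.0132) = 0.115
p = 30.7 kg·m/s, so δp = 0.115 × 30.7 = 3.52 kg·m/s.

3.52 kg·m/s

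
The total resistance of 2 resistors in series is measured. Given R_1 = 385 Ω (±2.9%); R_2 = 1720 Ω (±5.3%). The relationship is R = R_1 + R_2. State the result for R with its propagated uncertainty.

2100 ± 91.8 Ω

Sums and differences: (δR)² = Σ (cᵢ δxᵢ)².
  (δR_1)² = 125;  (δR_2)² = 8310
δR = √(8430) = 91.8 Ω
R = 2100 Ω.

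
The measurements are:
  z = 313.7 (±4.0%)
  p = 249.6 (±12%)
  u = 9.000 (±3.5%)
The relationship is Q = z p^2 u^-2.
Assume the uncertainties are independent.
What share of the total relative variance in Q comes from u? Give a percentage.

7.64%

(δQ/Q)² = (1·δz/z)² + (2·δp/p)² + (-2·δu/u)²
  z term: (1×0.0400)² = 0.00160
  p term: (2×0.120)² = 0.0576
  u term: (-2×0.0350)² = 0.00490
Total = 0.0641. Share from u = 0.00490/0.0641 = 0.0764.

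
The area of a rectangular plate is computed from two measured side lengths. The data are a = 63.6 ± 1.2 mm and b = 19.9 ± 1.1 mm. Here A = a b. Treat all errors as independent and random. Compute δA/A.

Relative error in a monomial: (δA/A)² = Σ (nᵢ · δxᵢ/xᵢ)².
  (1·δa/a)² = (1×0.0189)² = 0.000356;  (1·δb/b)² = (1×0.0553)² = 0.00306
δA/A = √(0.00341) = 0.0584

0.0584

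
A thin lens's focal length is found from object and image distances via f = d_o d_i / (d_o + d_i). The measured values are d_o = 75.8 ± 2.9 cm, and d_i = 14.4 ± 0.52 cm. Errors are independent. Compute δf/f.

0.0310

∂f/∂d_o = (d_i/(d_o+d_i))² = 0.0255;  ∂f/∂d_i = (d_o/(d_o+d_i))² = 0.706
δf = √((∂f/∂d_o · δd_o)² + (∂f/∂d_i · δd_i)²) = √(0.00546 + 0.135) = 0.375 cm
f = 12.1 cm, so δf/f = 0.375/12.1 = 0.0310.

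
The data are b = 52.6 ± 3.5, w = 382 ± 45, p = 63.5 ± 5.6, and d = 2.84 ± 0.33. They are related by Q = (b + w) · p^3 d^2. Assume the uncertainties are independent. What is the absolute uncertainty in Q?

Let u = b + w = 435. δu = √(δb² + δw²) = √(12.2 + 2020) = 45.1, so δu/u = 0.104.
Q is then a monomial in u, p, d:
δQ/Q = √((δu/u)² + (3·δp/p)² + (2·δd/d)²) = √(0.0108 + 0.0700 + 0.0540) = 0.367
Q = 8.98e+08, so δQ = 0.367 × 8.98e+08 = 3.3e+08.

3.3e+08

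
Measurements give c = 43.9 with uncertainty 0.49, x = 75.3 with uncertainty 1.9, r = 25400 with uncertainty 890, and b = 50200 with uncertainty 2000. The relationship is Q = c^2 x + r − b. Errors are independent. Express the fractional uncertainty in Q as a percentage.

Let p = c^2·x = 1.45e+05. δp/p = √((2·δc/c)² + (1·δx/x)²) = √(0.000498 + 0.000637) = 0.0337, so δp = 4890.
Q = p + r − b: δQ = √(δp² + δr² + δb²) = √(2.39e+07 + 7.92e+05 + 4e+06) = 5360
Q = 1.2e+05, so δQ/Q = 5360/1.2e+05 = 0.0445.

4.45%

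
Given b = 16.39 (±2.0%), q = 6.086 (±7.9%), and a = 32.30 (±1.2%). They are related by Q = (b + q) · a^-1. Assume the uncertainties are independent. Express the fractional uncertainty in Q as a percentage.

2.85%

Let u = b + q = 22.48. δu = √(δb² + δq²) = √(0.107 + 0.231) = 0.582, so δu/u = 0.0259.
Q is then a monomial in u, a:
δQ/Q = √((δu/u)² + (-1·δa/a)²) = √(0.000670 + 0.000144) = 0.0285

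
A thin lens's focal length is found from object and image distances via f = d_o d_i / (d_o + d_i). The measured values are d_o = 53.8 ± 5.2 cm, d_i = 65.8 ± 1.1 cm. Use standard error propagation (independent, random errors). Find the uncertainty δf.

∂f/∂d_o = (d_i/(d_o+d_i))² = 0.303;  ∂f/∂d_i = (d_o/(d_o+d_i))² = 0.202
δf = √((∂f/∂d_o · δd_o)² + (∂f/∂d_i · δd_i)²) = √(2.48 + 0.0495) = 1.59 cm

1.59 cm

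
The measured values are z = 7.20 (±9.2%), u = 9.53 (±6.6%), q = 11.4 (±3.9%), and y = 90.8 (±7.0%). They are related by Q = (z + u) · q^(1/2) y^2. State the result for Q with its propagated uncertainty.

Let w = z + u = 16.7. δw = √(δz² + δu²) = √(0.439 + 0.396) = 0.913, so δw/w = 0.0546.
Q is then a monomial in w, q, y:
δQ/Q = √((δw/w)² + (½·δq/q)² + (2·δy/y)²) = √(0.00298 + 0.000380 + 0.0196) = 0.152
Q = 4.66e+05, so δQ = 0.152 × 4.66e+05 = 70600.

(4.66 ± 0.706) × 10^5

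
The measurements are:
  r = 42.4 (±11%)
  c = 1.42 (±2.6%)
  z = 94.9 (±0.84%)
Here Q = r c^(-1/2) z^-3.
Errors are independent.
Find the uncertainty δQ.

Relative error in a monomial: (δQ/Q)² = Σ (nᵢ · δxᵢ/xᵢ)².
  (1·δr/r)² = (1×0.110)² = 0.0121;  (−½·δc/c)² = (-0.5×0.0260)² = 0.000169;  (-3·δz/z)² = (-3×0.00840)² = 0.000635
δQ/Q = √(0.0129) = 0.114
Q = 4.16e-05, so δQ = 0.114 × 4.16e-05 = 4.73e-06.

4.73e-06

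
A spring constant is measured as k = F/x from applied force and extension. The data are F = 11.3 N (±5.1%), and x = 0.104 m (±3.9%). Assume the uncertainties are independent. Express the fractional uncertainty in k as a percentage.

k is a product of powers, so relative uncertainties combine in quadrature:
  (1·δF/F)² = (1×0.0510)² = 0.00260;  (-1·δx/x)² = (-1×0.0390)² = 0.00152
δk/k = √(0.00412) = 0.0642

6.42%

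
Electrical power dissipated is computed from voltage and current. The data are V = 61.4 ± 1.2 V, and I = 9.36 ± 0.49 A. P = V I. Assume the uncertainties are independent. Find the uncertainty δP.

Each factor contributes (exponent × relative error)² to (δP/P)²:
  (1·δV/V)² = (1×0.0195)² = 0.000382;  (1·δI/I)² = (1×0.0524)² = 0.00274
δP/P = √(0.00312) = 0.0559
P = 575 W, so δP = 0.0559 × 575 = 32.1 W.

32.1 W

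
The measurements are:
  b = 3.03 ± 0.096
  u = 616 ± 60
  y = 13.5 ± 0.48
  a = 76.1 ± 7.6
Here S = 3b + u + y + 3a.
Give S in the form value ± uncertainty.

867 ± 64.2

For a sum/difference, combine absolute errors in quadrature:
  (3·δb)² = 0.0829;  (δu)² = 3600;  (δy)² = 0.230;  (3·δa)² = 520
δS = √(4120) = 64.2
S = 867.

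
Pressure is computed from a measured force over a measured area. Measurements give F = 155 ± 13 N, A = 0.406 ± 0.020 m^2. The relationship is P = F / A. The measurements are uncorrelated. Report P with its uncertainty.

382 ± 37.1 Pa

Each factor contributes (exponent × relative error)² to (δP/P)²:
  (1·δF/F)² = (1×0.0839)² = 0.00703;  (-1·δA/A)² = (-1×0.0493)² = 0.00243
δP/P = √(0.00946) = 0.0973
P = 382 Pa, so δP = 0.0973 × 382 = 37.1 Pa.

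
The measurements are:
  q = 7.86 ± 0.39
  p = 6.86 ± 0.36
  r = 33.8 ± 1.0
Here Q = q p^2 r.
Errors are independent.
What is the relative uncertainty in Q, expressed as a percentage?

Q is a product of powers, so relative uncertainties combine in quadrature:
  (1·δq/q)² = (1×0.0496)² = 0.00246;  (2·δp/p)² = (2×0.0525)² = 0.0110;  (1·δr/r)² = (1×0.0296)² = 0.000875
δQ/Q = √(0.0144) = 0.120

12.0%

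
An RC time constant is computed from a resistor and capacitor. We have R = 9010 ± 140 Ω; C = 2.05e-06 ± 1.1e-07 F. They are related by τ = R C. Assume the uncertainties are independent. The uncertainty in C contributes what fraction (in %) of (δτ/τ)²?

(δτ/τ)² = (1·δR/R)² + (1·δC/C)²
  R term: (1×0.0155)² = 0.000241
  C term: (1×0.0537)² = 0.00288
Total = 0.00312. Share from C = 0.00288/0.00312 = 0.923.

92.3%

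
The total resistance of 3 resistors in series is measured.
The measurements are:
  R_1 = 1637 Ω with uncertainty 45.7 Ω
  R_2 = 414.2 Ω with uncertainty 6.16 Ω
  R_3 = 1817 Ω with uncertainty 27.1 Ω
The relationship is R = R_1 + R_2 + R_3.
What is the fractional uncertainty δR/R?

0.0138

Sums and differences: (δR)² = Σ (cᵢ δxᵢ)².
  (δR_1)² = 2090;  (δR_2)² = 37.9;  (δR_3)² = 734
δR = √(2860) = 53.5 Ω
R = 3868 Ω, so δR/R = 53.5/3868 = 0.0138.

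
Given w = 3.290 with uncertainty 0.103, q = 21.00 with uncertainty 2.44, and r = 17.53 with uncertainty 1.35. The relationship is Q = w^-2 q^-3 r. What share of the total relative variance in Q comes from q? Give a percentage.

(δQ/Q)² = (-2·δw/w)² + (-3·δq/q)² + (1·δr/r)²
  w term: (-2×0.0313)² = 0.00392
  q term: (-3×0.116)² = 0.122
  r term: (1×0.0770)² = 0.00593
Total = 0.131. Share from q = 0.122/0.131 = 0.925.

92.5%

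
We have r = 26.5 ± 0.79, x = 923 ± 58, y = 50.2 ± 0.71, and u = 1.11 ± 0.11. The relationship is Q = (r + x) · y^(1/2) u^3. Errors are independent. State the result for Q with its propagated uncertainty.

9200 ± 2790

Let w = r + x = 950. δw = √(δr² + δx²) = √(0.624 + 3360) = 58.0, so δw/w = 0.0611.
Q is then a monomial in w, y, u:
δQ/Q = √((δw/w)² + (½·δy/y)² + (3·δu/u)²) = √(0.00373 + 5e-05 + 0.0884) = 0.304
Q = 9200, so δQ = 0.304 × 9200 = 2790.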